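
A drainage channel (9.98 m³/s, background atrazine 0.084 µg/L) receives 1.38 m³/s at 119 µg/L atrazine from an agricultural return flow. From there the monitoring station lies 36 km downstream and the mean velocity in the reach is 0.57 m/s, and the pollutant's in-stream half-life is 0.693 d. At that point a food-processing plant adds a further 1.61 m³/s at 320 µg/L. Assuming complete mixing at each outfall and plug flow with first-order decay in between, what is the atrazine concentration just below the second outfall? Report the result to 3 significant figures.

45.8 µg/L

After mixing, C = (9.980·0.08400 + 1.380·119.0) / 11.36 = 165.1/11.36 = 14.53 µg/L; combined flow 11.36 m³/s.
Travel time t = 36·1000 / 0.57 = 63160 s = 17.54 h.
Half-life 0.693 d → k = ln 2 / 0.693 = 1.000 d⁻¹.
Decay over the reach: 14.53·exp(−kt) = 14.53·0.4814 = 6.994 µg/L.
Second outfall: C = (11.36·6.994 + 1.610·320.0)/12.97 = 45.85 µg/L.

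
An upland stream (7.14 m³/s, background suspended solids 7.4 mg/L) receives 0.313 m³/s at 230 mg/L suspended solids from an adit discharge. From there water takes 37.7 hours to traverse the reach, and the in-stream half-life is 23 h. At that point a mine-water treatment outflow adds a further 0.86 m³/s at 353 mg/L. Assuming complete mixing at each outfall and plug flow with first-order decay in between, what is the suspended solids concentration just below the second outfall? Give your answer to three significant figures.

After mixing, C = (7.140·7.400 + 0.3130·230.0) / 7.453 = 124.8/7.453 = 16.75 mg/L; combined flow 7.453 m³/s.
Half-life 23 h → k = ln 2 / 23 = 0.03014 h⁻¹ = 0.7233 d⁻¹.
First-order decay: C = 16.75·exp(−k·t) = 16.75·0.3210 = 5.377 mg/L.
At the second outfall, C = (7.453·5.377 + 0.8600·353.0) / (7.453 + 0.8600) = 41.34 mg/L.

41.3 mg/L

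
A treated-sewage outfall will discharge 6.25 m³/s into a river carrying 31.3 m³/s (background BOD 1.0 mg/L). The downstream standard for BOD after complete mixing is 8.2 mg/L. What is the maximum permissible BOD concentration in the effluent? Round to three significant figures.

At the limit, (Qr·Cr + Qe·Cₑ)/(Qr + Qe) = 8.2:
Cₑ = (37.55·8.2 − 31.30·1.000) / 6.250 = 44.26 mg/L.

44.3 mg/L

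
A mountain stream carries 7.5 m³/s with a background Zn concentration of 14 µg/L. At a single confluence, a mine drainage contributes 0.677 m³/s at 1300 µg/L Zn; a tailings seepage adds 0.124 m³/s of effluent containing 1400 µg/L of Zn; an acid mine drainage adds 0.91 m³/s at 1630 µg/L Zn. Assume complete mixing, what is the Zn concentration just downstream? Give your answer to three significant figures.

287 µg/L

Mass balance: C = (7.500·14.00 + 0.6770·1300 + 0.1240·1400 + 0.9100·1630) / 9.211 = 2642/9.211 = 286.8 µg/L.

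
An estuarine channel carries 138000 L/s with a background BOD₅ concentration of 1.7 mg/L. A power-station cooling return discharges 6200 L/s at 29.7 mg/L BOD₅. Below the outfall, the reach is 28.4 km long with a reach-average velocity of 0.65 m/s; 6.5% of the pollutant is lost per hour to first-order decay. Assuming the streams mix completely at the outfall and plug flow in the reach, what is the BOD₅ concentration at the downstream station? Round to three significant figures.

1.28 mg/L

Conservation of mass: C = (138000·1.700 + 6200·29.70) / 144200 = 418700/144200 = 2.904 mg/L.
Travel time t = 28.4·1000 / 0.65 = 43690 s = 12.14 h.
6.5%/h lost → k = −ln(1 − 0.065) = 0.06721 h⁻¹.
Decay over the reach: 2.904·exp(−kt) = 2.904·0.4423 = 1.284 mg/L.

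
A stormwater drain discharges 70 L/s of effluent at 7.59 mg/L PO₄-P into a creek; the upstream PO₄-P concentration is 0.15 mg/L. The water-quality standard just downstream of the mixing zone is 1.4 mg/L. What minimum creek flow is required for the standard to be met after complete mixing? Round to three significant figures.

347 L/s

Set C_mix = 1.4: (Q·0.1500 + 70.00·7.590) / (Q + 70.00) = 1.4
→ Q = 70.00·(7.590 − 1.4)/(1.4 − 0.1500) = 346.6 L/s.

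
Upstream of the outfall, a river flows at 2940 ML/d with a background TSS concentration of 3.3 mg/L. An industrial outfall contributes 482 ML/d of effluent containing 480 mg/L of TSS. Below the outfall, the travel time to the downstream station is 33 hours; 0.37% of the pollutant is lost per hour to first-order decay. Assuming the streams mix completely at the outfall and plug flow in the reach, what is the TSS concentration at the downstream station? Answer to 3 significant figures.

Mixed concentration C = ΣQC/ΣQ = (2940·3.300 + 482.0·480.0) / 3422 = 241100/3422 = 70.44 mg/L.
0.37%/h lost → k = −ln(1 − 0.0037) = 0.003707 h⁻¹.
After decay, C = 70.44 × e^(−kt) = 70.44 × 0.8849 = 62.33 mg/L.

62.3 mg/L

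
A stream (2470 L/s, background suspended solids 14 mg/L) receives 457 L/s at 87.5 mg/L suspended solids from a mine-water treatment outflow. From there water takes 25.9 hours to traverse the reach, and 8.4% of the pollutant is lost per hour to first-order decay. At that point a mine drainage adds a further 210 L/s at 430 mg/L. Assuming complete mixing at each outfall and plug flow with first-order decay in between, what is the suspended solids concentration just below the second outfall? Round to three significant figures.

After mixing, C = (2470·14.00 + 457.0·87.50) / 2927 = 74570/2927 = 25.48 mg/L; combined flow 2927 L/s.
8.4%/h lost → k = −ln(1 − 0.084) = 0.08774 h⁻¹.
Applying C = C₀e^(−kt): 25.48 × 0.1031 = 2.626 mg/L.
At the second outfall, C = (2927·2.626 + 210.0·430.0) / (2927 + 210.0) = 31.24 mg/L.

31.2 mg/L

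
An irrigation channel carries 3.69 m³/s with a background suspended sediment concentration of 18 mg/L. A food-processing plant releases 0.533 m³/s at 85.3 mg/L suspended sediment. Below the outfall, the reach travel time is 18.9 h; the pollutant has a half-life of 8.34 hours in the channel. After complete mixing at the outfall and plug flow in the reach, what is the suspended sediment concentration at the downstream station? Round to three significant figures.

Flow-weighted average: C = (3.690·18.00 + 0.5330·85.30) / 4.223 = 111.9/4.223 = 26.49 mg/L.
Half-life 8.34 h → k = ln 2 / 8.34 = 0.08311 h⁻¹ = 1.995 d⁻¹.
Applying C = C₀e^(−kt): 26.49 × 0.2079 = 5.508 mg/L.

5.51 mg/L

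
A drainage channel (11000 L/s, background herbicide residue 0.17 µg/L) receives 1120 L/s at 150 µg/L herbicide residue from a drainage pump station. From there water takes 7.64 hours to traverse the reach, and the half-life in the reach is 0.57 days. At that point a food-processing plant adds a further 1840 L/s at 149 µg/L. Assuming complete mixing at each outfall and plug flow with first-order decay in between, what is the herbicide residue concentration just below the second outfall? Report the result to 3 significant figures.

27.9 µg/L

Mass balance: C = (11000·0.1700 + 1120·150.0) / 12120 = 169900/12120 = 14.02 µg/L; combined flow 12120 L/s.
Half-life 0.57 d → k = ln 2 / 0.57 = 1.216 d⁻¹.
Decay over the reach: 14.02·exp(−kt) = 14.02·0.6790 = 9.517 µg/L.
Second outfall: C = (12120·9.517 + 1840·149.0)/13960 = 27.90 µg/L.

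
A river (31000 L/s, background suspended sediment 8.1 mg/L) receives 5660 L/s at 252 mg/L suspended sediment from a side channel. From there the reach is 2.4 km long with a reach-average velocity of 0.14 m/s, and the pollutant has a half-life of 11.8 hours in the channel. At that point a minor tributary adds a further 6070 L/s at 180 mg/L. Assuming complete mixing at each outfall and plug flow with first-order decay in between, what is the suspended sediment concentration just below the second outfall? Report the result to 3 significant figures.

55.2 mg/L

Flow-weighted average: C = (31000·8.100 + 5660·252.0) / 36660 = 1677000/36660 = 45.76 mg/L; combined flow 36660 L/s.
Travel time t = 2.4·1000 / 0.14 = 17140 s = 4.762 h.
Half-life 11.8 h → k = ln 2 / 11.8 = 0.05874 h⁻¹ = 1.410 d⁻¹.
First-order decay: C = 45.76·exp(−k·t) = 45.76·0.7560 = 34.59 mg/L.
At the second outfall, C = (36660·34.59 + 6070·180.0) / (36660 + 6070) = 55.25 mg/L.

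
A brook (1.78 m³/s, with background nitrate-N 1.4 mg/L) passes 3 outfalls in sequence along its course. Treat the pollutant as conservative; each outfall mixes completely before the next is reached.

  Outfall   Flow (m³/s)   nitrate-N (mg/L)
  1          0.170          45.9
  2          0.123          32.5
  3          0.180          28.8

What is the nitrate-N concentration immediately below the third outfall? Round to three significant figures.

After outfall 1: Q = 1.780 + 0.1700 = 1.950 m³/s; C = (1.780·1.400 + 0.1700·45.90)/1.950 = 5.279 mg/L.
After outfall 2: Q = 1.950 + 0.1230 = 2.073 m³/s; C = (1.950·5.279 + 0.1230·32.50)/2.073 = 6.895 mg/L.
After outfall 3: Q = 2.073 + 0.1800 = 2.253 m³/s; C = (2.073·6.895 + 0.1800·28.80)/2.253 = 8.645 mg/L.

8.64 mg/L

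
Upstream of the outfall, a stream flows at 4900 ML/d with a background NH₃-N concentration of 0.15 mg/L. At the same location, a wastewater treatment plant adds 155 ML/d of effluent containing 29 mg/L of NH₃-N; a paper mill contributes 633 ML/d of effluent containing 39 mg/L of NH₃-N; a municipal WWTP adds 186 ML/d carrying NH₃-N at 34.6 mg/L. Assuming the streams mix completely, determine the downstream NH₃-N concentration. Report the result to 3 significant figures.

6.19 mg/L

Mass balance: C = (4900·0.1500 + 155.0·29.00 + 633.0·39.00 + 186.0·34.60) / 5874 = 36350/5874 = 6.189 mg/L.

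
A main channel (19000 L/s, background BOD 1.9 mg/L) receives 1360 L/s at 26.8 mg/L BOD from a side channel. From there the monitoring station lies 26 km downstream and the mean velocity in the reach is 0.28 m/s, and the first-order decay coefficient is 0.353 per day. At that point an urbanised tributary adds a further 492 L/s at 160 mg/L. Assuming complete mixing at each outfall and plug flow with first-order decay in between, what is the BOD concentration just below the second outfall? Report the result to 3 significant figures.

6.16 mg/L

Conservation of mass: C = (19000·1.900 + 1360·26.80) / 20360 = 72550/20360 = 3.563 mg/L; combined flow 20360 L/s.
Travel time t = 26·1000 / 0.28 = 92860 s = 25.79 h.
First-order decay: C = 3.563·exp(−k·t) = 3.563·0.6843 = 2.438 mg/L.
Second outfall: C = (20360·2.438 + 492.0·160.0)/20850 = 6.156 mg/L.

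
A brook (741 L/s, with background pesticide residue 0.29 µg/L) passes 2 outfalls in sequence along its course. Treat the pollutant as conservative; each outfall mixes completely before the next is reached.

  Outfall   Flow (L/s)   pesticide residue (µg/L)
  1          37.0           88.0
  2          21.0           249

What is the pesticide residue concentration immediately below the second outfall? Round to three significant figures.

Outfall 1: combined Q = 778.0 L/s; C = (741.0·0.2900 + 37.00·88.00)/778.0 = 4.461 µg/L.
Outfall 2: combined Q = 799.0 L/s; C = (778.0·4.461 + 21.00·249.0)/799.0 = 10.89 µg/L.

10.9 µg/L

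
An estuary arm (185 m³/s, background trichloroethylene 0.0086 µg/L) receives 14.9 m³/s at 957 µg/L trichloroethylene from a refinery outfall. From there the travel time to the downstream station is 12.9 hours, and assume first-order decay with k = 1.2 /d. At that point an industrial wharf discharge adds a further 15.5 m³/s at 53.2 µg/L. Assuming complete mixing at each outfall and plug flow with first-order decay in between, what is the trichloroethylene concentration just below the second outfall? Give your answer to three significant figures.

Mixed concentration C = ΣQC/ΣQ = (185.0·0.008600 + 14.90·957.0) / 199.9 = 14260/199.9 = 71.34 µg/L; combined flow 199.9 m³/s.
Applying C = C₀e^(−kt): 71.34 × 0.5247 = 37.43 µg/L.
Second outfall: C = (199.9·37.43 + 15.50·53.20)/215.4 = 38.56 µg/L.

38.6 µg/L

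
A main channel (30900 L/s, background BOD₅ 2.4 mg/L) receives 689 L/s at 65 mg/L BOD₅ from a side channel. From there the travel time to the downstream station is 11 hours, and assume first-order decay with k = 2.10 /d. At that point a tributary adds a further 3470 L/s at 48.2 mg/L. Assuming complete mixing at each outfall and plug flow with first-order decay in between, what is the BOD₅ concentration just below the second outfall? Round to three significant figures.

6.07 mg/L

Conservation of mass: C = (30900·2.400 + 689.0·65.00) / 31590 = 118900/31590 = 3.765 mg/L; combined flow 31590 L/s.
Applying C = C₀e^(−kt): 3.765 × 0.3819 = 1.438 mg/L.
At the second outfall, C = (31590·1.438 + 3470·48.20) / (31590 + 3470) = 6.066 mg/L.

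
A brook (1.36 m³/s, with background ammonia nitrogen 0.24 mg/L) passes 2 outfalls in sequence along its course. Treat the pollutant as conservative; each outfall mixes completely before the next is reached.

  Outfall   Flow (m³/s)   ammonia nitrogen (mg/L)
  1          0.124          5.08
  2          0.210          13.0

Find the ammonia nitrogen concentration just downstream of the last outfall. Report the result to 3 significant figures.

2.18 mg/L

After outfall 1: Q = 1.360 + 0.1240 = 1.484 m³/s; C = (1.360·0.2400 + 0.1240·5.080)/1.484 = 0.6444 mg/L.
After outfall 2: Q = 1.484 + 0.2100 = 1.694 m³/s; C = (1.484·0.6444 + 0.2100·13.00)/1.694 = 2.176 mg/L.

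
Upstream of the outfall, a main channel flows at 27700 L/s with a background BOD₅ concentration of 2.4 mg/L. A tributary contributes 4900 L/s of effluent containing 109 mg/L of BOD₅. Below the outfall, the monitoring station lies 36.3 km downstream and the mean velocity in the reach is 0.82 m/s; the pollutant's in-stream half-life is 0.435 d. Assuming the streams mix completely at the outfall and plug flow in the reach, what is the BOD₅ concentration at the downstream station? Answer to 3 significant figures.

8.14 mg/L

Conservation of mass: C = (27700·2.400 + 4900·109.0) / 32600 = 600600/32600 = 18.42 mg/L.
Travel time t = 36.3·1000 / 0.82 = 44270 s = 12.30 h.
Half-life 0.435 d → k = ln 2 / 0.435 = 1.593 d⁻¹.
First-order decay: C = 18.42·exp(−k·t) = 18.42·0.4420 = 8.143 mg/L.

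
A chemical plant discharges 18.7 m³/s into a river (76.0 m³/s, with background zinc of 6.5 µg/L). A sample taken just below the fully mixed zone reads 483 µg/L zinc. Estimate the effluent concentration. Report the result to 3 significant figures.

2420 µg/L

Mass balance: 76.00·6.500 + 18.70·Cₑ = 94.70·483.0
→ Cₑ = (94.70·483.0 − 76.00·6.500) / 18.70 = 2420 µg/L.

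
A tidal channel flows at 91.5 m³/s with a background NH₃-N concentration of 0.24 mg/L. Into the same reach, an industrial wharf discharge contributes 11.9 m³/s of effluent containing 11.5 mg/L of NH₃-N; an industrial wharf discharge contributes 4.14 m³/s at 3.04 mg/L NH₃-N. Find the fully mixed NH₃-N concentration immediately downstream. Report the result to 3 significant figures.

1.59 mg/L

Mass balance: C = (91.50·0.2400 + 11.90·11.50 + 4.140·3.040) / 107.5 = 171.4/107.5 = 1.594 mg/L.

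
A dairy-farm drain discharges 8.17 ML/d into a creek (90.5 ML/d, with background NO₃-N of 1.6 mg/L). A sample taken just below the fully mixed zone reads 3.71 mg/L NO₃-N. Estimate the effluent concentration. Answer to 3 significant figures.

Mass balance: 90.50·1.600 + 8.170·Cₑ = 98.67·3.710
→ Cₑ = (98.67·3.710 − 90.50·1.600) / 8.170 = 27.08 mg/L.

27.1 mg/L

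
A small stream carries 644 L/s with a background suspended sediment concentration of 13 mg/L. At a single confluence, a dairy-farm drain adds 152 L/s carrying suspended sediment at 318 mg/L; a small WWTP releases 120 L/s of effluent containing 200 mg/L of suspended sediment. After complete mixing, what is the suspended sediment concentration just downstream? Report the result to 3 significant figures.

After mixing, C = (644.0·13.00 + 152.0·318.0 + 120.0·200.0) / 916.0 = 80710/916.0 = 88.11 mg/L.

88.1 mg/L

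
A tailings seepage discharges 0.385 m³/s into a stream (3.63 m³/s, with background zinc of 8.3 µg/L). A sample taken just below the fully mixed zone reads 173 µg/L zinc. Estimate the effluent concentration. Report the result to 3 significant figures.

1730 µg/L

Mass balance: 3.630·8.300 + 0.3850·Cₑ = 4.015·173.0
→ Cₑ = (4.015·173.0 − 3.630·8.300) / 0.3850 = 1726 µg/L.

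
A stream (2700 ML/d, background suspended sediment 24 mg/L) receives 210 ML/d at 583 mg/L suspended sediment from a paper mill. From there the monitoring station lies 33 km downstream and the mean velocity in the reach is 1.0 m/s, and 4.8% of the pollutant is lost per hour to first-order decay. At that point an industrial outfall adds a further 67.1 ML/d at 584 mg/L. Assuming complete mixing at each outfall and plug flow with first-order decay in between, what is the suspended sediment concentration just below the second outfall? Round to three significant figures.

53.2 mg/L

Mixed concentration C = ΣQC/ΣQ = (2700·24.00 + 210.0·583.0) / 2910 = 187200/2910 = 64.34 mg/L; combined flow 2910 ML/d.
Travel time t = 33·1000 / 1.0 = 33000 s = 9.167 h.
4.8%/h lost → k = −ln(1 − 0.048) = 0.04919 h⁻¹.
Applying C = C₀e^(−kt): 64.34 × 0.6370 = 40.99 mg/L.
At the second outfall, C = (2910·40.99 + 67.10·584.0) / (2910 + 67.10) = 53.23 mg/L.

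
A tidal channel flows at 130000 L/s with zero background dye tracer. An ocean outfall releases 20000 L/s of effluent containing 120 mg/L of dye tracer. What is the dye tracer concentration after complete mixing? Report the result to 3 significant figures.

16.0 mg/L

Mass balance: C = (130000·0 + 20000·120.0) / 150000 = 2400000/150000 = 16.00 mg/L.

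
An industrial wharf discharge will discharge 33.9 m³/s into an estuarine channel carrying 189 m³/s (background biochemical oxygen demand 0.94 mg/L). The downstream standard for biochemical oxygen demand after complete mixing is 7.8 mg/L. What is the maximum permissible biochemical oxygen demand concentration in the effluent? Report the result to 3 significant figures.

At the limit, (Qr·Cr + Qe·Cₑ)/(Qr + Qe) = 7.8:
Cₑ = (222.9·7.8 − 189.0·0.9400) / 33.90 = 46.05 mg/L.

46.0 mg/L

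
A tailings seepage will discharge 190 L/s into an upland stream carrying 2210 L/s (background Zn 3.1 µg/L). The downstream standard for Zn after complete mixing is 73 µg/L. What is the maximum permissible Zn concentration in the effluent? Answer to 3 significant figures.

At the limit, (Qr·Cr + Qe·Cₑ)/(Qr + Qe) = 73:
Cₑ = (2400·73 − 2210·3.100) / 190.0 = 886.0 µg/L.

886 µg/L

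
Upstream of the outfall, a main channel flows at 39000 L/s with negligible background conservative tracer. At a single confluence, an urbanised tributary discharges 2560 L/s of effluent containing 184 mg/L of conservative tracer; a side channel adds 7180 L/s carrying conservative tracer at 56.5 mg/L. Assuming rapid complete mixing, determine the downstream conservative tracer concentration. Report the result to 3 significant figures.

18.0 mg/L

After mixing, C = (39000·0 + 2560·184.0 + 7180·56.50) / 48740 = 876700/48740 = 17.99 mg/L.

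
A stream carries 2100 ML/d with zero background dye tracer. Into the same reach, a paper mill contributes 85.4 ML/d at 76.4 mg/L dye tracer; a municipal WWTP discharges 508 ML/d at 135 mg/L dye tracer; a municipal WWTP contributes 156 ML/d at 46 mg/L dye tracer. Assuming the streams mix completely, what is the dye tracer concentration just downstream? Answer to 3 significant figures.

28.9 mg/L

Mixed concentration C = ΣQC/ΣQ = (2100·0 + 85.40·76.40 + 508.0·135.0 + 156.0·46.00) / 2849 = 82280/2849 = 28.88 mg/L.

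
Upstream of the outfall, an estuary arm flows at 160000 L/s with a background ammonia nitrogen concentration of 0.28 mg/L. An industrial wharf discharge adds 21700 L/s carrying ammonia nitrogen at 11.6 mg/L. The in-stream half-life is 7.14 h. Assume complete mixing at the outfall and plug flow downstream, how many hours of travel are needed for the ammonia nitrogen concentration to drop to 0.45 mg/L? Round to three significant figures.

13.3 h

Mass balance: C = (160000·0.2800 + 21700·11.60) / 181700 = 296500/181700 = 1.632 mg/L.
Half-life 7.14 h → k = ln 2 / 7.14 = 0.09708 h⁻¹ = 2.330 d⁻¹.
1.632·exp(−k·t) = 0.45 → t = ln(1.632/0.45)/k = 47770 s = 13.27 h.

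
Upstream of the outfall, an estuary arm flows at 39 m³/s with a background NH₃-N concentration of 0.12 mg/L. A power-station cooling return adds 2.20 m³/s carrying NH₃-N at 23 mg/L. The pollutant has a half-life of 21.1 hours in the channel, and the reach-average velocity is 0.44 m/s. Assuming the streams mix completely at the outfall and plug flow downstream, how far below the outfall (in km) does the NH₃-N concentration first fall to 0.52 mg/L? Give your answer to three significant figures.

45.7 km

After mixing, C = (39.00·0.1200 + 2.200·23.00) / 41.20 = 55.28/41.20 = 1.342 mg/L.
Half-life 21.1 h → k = ln 2 / 21.1 = 0.03285 h⁻¹ = 0.7884 d⁻¹.
Set 1.342·exp(−k·t) = 0.52 → t = ln(1.342/0.52)/k = 103900 s = 28.85 h.
Distance = v·t = 0.44·103900 = 45710 m = 45.71 km.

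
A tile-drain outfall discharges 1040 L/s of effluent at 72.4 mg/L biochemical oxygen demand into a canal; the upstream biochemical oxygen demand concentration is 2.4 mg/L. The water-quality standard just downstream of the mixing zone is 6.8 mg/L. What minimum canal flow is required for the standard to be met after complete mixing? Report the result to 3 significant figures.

15500 L/s

Set C_mix = 6.8: (Q·2.400 + 1040·72.40) / (Q + 1040) = 6.8
→ Q = 1040·(72.40 − 6.8)/(6.8 − 2.400) = 15510 L/s.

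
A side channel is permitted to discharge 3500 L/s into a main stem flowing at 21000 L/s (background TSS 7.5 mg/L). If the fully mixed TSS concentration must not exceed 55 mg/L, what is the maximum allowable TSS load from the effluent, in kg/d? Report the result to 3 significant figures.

103000 kg/d

Mass balance at the limit: 21000·7.500 + 3500·Cₑ = 24500·55 → Cₑ = 340.0 mg/L.
3500 L/s = 3.500 m³/s. Load = 3.500 m³/s × 340.0 g/m³ × 86 400 s/d = 102800 kg/d.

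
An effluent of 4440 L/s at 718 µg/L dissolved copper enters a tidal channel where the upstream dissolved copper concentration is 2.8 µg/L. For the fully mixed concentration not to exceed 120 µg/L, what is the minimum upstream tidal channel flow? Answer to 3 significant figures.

22700 L/s

Set C_mix = 120: (Q·2.800 + 4440·718.0) / (Q + 4440) = 120
→ Q = 4440·(718.0 − 120)/(120 − 2.800) = 22650 L/s.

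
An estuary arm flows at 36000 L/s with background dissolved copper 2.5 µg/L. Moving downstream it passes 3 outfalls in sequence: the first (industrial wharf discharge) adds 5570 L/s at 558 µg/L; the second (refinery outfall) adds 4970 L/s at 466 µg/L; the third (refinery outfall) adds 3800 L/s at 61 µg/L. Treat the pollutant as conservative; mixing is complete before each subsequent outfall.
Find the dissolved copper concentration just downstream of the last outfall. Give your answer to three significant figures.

After outfall 1: Q = 36000 + 5570 = 41570 L/s; C = (36000·2.500 + 5570·558.0)/41570 = 76.93 µg/L.
After outfall 2: Q = 41570 + 4970 = 46540 L/s; C = (41570·76.93 + 4970·466.0)/46540 = 118.5 µg/L.
After outfall 3: Q = 46540 + 3800 = 50340 L/s; C = (46540·118.5 + 3800·61.00)/50340 = 114.1 µg/L.

114 µg/L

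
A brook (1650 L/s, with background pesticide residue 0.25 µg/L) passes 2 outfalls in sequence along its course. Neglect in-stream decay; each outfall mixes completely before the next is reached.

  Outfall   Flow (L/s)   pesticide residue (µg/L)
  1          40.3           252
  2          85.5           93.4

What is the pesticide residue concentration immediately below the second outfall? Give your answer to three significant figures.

10.4 µg/L

Outfall 1: combined Q = 1690 L/s; C = (1650·0.2500 + 40.30·252.0)/1690 = 6.252 µg/L.
Outfall 2: combined Q = 1776 L/s; C = (1690·6.252 + 85.50·93.40)/1776 = 10.45 µg/L.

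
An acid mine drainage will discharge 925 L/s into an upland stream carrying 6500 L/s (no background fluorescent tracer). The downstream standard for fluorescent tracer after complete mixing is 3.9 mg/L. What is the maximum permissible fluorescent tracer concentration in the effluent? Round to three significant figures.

31.3 mg/L

At the limit, (Qr·Cr + Qe·Cₑ)/(Qr + Qe) = 3.9:
Cₑ = (7425·3.9 − 6500·0) / 925.0 = 31.31 mg/L.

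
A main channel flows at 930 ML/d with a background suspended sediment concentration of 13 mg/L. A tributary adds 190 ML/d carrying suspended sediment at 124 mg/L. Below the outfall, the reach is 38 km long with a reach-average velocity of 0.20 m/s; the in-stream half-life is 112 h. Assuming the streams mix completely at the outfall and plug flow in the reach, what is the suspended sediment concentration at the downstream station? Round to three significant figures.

Mixed concentration C = ΣQC/ΣQ = (930.0·13.00 + 190.0·124.0) / 1120 = 35650/1120 = 31.83 mg/L.
Travel time t = 38·1000 / 0.20 = 190000 s = 52.78 h.
Half-life 112 h → k = ln 2 / 112 = 0.006189 h⁻¹ = 0.1485 d⁻¹.
Applying C = C₀e^(−kt): 31.83 × 0.7213 = 22.96 mg/L.

23.0 mg/L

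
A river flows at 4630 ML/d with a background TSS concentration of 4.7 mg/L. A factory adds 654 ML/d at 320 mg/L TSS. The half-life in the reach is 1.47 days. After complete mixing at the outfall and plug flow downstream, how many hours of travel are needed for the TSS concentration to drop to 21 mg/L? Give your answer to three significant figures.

37.3 h

After mixing, C = (4630·4.700 + 654.0·320.0) / 5284 = 231000/5284 = 43.72 mg/L.
Half-life 1.47 d → k = ln 2 / 1.47 = 0.4715 d⁻¹.
43.72·exp(−k·t) = 21 → t = ln(43.72/21)/k = 134400 s = 37.33 h.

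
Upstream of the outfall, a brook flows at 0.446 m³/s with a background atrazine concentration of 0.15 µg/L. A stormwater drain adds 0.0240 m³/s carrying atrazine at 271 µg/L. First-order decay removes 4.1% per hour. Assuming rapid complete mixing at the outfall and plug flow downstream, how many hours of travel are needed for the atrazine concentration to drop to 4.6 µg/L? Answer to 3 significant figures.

26.6 h

Mixed concentration C = ΣQC/ΣQ = (0.4460·0.1500 + 0.02400·271.0) / 0.4700 = 6.571/0.4700 = 13.98 µg/L.
4.1%/h lost → k = −ln(1 − 0.041) = 0.04186 h⁻¹.
13.98·exp(−k·t) = 4.6 → t = ln(13.98/4.6)/k = 95590 s = 26.55 h.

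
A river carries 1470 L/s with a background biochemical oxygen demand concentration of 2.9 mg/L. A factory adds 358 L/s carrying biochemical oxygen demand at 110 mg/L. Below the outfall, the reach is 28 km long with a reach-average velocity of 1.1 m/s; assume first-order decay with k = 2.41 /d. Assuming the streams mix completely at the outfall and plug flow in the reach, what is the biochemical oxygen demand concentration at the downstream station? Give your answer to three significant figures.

Conservation of mass: C = (1470·2.900 + 358.0·110.0) / 1828 = 43640/1828 = 23.87 mg/L.
Travel time t = 28·1000 / 1.1 = 25450 s = 7.071 h.
First-order decay: C = 23.87·exp(−k·t) = 23.87·0.4916 = 11.74 mg/L.

11.7 mg/L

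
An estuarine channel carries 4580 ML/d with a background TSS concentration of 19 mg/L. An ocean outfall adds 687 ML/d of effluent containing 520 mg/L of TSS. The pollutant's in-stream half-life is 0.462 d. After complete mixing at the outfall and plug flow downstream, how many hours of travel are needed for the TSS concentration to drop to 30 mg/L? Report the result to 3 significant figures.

16.5 h

After mixing, C = (4580·19.00 + 687.0·520.0) / 5267 = 444300/5267 = 84.35 mg/L.
Half-life 0.462 d → k = ln 2 / 0.462 = 1.500 d⁻¹.
84.35·exp(−k·t) = 30 → t = ln(84.35/30)/k = 59530 s = 16.54 h.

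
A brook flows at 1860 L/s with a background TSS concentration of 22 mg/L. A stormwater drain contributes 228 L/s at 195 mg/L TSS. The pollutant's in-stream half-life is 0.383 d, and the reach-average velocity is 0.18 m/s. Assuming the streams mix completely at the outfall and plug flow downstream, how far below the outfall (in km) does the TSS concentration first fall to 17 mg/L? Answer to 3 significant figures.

Mixed concentration C = ΣQC/ΣQ = (1860·22.00 + 228.0·195.0) / 2088 = 85380/2088 = 40.89 mg/L.
Half-life 0.383 d → k = ln 2 / 0.383 = 1.810 d⁻¹.
Set 40.89·exp(−k·t) = 17 → t = ln(40.89/17)/k = 41900 s = 11.64 h.
Distance = v·t = 0.18·41900 = 7542 m = 7.542 km.

7.54 km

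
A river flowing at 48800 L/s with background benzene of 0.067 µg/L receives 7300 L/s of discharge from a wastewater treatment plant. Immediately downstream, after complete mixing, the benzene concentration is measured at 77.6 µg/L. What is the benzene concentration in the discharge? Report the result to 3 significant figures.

596 µg/L

Mass balance: 48800·0.06700 + 7300·Cₑ = 56100·77.60
→ Cₑ = (56100·77.60 − 48800·0.06700) / 7300 = 595.9 µg/L.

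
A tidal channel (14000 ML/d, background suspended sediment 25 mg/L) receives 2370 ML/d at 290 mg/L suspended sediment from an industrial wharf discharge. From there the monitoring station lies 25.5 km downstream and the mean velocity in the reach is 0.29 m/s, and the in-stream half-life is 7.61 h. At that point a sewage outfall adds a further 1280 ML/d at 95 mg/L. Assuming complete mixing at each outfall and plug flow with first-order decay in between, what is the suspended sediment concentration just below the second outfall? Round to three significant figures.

Flow-weighted average: C = (14000·25.00 + 2370·290.0) / 16370 = 1037000/16370 = 63.37 mg/L; combined flow 16370 ML/d.
Travel time t = 25.5·1000 / 0.29 = 87930 s = 24.43 h.
Half-life 7.61 h → k = ln 2 / 7.61 = 0.09108 h⁻¹ = 2.186 d⁻¹.
After decay, C = 63.37 × e^(−kt) = 63.37 × 0.1081 = 6.850 mg/L.
Second outfall: C = (16370·6.850 + 1280·95.00)/17650 = 13.24 mg/L.

13.2 mg/L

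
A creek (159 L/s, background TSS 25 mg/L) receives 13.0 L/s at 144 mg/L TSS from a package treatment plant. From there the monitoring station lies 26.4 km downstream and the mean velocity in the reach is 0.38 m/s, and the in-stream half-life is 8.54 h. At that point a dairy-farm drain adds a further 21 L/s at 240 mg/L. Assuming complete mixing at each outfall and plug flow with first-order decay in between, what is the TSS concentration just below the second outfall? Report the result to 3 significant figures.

32.4 mg/L

Mass balance: C = (159.0·25.00 + 13.00·144.0) / 172.0 = 5847/172.0 = 33.99 mg/L; combined flow 172.0 L/s.
Travel time t = 26.4·1000 / 0.38 = 69470 s = 19.30 h.
Half-life 8.54 h → k = ln 2 / 8.54 = 0.08116 h⁻¹ = 1.948 d⁻¹.
After decay, C = 33.99 × e^(−kt) = 33.99 × 0.2088 = 7.098 mg/L.
At the second outfall, C = (172.0·7.098 + 21.00·240.0) / (172.0 + 21.00) = 32.44 mg/L.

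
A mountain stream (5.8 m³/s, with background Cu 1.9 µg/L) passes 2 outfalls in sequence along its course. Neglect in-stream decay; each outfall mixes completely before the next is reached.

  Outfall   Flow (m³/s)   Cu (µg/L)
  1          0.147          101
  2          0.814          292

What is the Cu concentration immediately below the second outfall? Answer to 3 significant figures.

39.0 µg/L

After outfall 1: Q = 5.800 + 0.1470 = 5.947 m³/s; C = (5.800·1.900 + 0.1470·101.0)/5.947 = 4.350 µg/L.
After outfall 2: Q = 5.947 + 0.8140 = 6.761 m³/s; C = (5.947·4.350 + 0.8140·292.0)/6.761 = 38.98 µg/L.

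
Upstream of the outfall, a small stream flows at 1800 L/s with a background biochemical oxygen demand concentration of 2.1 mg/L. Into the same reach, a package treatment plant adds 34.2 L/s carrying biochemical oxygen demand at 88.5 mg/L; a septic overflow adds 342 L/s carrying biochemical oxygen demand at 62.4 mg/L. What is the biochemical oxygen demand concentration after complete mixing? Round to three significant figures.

Mass balance: C = (1800·2.100 + 34.20·88.50 + 342.0·62.40) / 2176 = 28150/2176 = 12.93 mg/L.

12.9 mg/L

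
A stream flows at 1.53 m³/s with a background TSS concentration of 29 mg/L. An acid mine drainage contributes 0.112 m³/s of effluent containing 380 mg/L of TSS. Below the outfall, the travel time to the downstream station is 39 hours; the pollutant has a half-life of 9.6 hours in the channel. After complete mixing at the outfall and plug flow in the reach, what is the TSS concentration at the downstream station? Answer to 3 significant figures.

3.17 mg/L

Flow-weighted average: C = (1.530·29.00 + 0.1120·380.0) / 1.642 = 86.93/1.642 = 52.94 mg/L.
Half-life 9.6 h → k = ln 2 / 9.6 = 0.07220 h⁻¹ = 1.733 d⁻¹.
Applying C = C₀e^(−kt): 52.94 × 0.05985 = 3.169 mg/L.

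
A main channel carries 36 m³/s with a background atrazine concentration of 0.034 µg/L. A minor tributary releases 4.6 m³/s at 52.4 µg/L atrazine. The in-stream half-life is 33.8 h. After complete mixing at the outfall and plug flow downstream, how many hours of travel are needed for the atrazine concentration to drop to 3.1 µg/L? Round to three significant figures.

After mixing, C = (36.00·0.03400 + 4.600·52.40) / 40.60 = 242.3/40.60 = 5.967 µg/L.
Half-life 33.8 h → k = ln 2 / 33.8 = 0.02051 h⁻¹ = 0.4922 d⁻¹.
5.967·exp(−k·t) = 3.1 → t = ln(5.967/3.1)/k = 115000 s = 31.93 h.

31.9 h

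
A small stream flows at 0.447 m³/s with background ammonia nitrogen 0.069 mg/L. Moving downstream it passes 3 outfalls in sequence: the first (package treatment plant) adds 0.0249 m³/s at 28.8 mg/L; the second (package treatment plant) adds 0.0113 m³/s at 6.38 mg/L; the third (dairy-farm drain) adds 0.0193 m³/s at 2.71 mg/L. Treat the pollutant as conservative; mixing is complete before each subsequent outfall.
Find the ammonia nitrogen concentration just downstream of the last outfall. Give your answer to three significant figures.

1.74 mg/L

Below outfall 1: Q → 0.4719 m³/s, C = (0.4470·0.06900 + 0.02490·28.80)/0.4719 = 1.585 mg/L.
Below outfall 2: Q → 0.4832 m³/s, C = (0.4719·1.585 + 0.01130·6.380)/0.4832 = 1.697 mg/L.
Below outfall 3: Q → 0.5025 m³/s, C = (0.4832·1.697 + 0.01930·2.710)/0.5025 = 1.736 mg/L.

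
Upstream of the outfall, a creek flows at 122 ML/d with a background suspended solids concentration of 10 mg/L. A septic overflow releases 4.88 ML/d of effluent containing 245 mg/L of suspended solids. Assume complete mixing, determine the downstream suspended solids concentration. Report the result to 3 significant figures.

Conservation of mass: C = (122.0·10.00 + 4.880·245.0) / 126.9 = 2416/126.9 = 19.04 mg/L.

19.0 mg/L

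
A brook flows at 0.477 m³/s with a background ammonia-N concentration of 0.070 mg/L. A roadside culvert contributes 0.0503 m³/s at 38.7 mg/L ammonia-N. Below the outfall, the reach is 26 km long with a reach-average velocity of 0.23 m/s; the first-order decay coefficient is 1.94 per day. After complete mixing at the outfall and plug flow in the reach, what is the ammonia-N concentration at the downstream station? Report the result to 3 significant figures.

Mass balance: C = (0.4770·0.07000 + 0.05030·38.70) / 0.5273 = 1.980/0.5273 = 3.755 mg/L.
Travel time t = 26·1000 / 0.23 = 113000 s = 31.40 h.
First-order decay: C = 3.755·exp(−k·t) = 3.755·0.07900 = 0.2967 mg/L.

0.297 mg/L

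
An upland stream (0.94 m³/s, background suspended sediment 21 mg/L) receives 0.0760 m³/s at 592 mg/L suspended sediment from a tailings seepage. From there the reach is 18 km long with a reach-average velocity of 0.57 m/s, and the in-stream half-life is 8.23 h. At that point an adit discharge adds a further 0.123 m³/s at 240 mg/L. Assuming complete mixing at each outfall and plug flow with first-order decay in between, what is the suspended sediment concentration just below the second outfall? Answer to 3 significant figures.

53.1 mg/L

Conservation of mass: C = (0.9400·21.00 + 0.07600·592.0) / 1.016 = 64.73/1.016 = 63.71 mg/L; combined flow 1.016 m³/s.
Travel time t = 18·1000 / 0.57 = 31580 s = 8.772 h.
Half-life 8.23 h → k = ln 2 / 8.23 = 0.08422 h⁻¹ = 2.021 d⁻¹.
After decay, C = 63.71 × e^(−kt) = 63.71 × 0.4777 = 30.43 mg/L.
Second outfall: C = (1.016·30.43 + 0.1230·240.0)/1.139 = 53.07 mg/L.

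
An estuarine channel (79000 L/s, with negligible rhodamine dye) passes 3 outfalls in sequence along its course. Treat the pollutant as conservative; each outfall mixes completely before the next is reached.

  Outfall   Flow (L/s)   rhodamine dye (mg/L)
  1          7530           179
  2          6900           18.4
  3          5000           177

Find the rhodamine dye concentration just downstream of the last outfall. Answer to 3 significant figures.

24.0 mg/L

Below outfall 1: Q → 86530 L/s, C = (79000·0 + 7530·179.0)/86530 = 15.58 mg/L.
Below outfall 2: Q → 93430 L/s, C = (86530·15.58 + 6900·18.40)/93430 = 15.79 mg/L.
Below outfall 3: Q → 98430 L/s, C = (93430·15.79 + 5000·177.0)/98430 = 23.97 mg/L.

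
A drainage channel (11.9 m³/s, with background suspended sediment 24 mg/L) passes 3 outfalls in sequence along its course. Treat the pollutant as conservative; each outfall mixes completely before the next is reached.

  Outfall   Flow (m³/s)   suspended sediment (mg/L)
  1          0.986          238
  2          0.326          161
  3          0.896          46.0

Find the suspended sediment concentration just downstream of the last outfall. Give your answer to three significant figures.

43.5 mg/L

After outfall 1: Q = 11.90 + 0.9860 = 12.89 m³/s; C = (11.90·24.00 + 0.9860·238.0)/12.89 = 40.37 mg/L.
After outfall 2: Q = 12.89 + 0.3260 = 13.21 m³/s; C = (12.89·40.37 + 0.3260·161.0)/13.21 = 43.35 mg/L.
After outfall 3: Q = 13.21 + 0.8960 = 14.11 m³/s; C = (13.21·43.35 + 0.8960·46.00)/14.11 = 43.52 mg/L.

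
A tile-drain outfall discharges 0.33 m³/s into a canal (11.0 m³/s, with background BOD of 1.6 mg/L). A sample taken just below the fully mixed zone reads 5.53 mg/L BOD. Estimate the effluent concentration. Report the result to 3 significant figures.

137 mg/L

Mass balance: 11.00·1.600 + 0.3300·Cₑ = 11.33·5.530
→ Cₑ = (11.33·5.530 − 11.00·1.600) / 0.3300 = 136.5 mg/L.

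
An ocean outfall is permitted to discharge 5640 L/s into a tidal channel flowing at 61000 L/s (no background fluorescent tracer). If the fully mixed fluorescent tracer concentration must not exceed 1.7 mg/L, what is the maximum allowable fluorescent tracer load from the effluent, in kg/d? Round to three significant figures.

9790 kg/d

Mass balance at the limit: 61000·0 + 5640·Cₑ = 66640·1.7 → Cₑ = 20.09 mg/L.
5640 L/s = 5.640 m³/s. Load = 5.640 m³/s × 20.09 g/m³ × 86 400 s/d = 9788 kg/d.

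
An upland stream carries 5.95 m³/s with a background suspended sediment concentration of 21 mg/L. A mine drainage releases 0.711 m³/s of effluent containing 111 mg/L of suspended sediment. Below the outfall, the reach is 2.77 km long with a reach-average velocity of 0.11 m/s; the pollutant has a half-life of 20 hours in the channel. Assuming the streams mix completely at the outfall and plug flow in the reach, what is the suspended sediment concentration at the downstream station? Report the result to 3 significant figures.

24.0 mg/L

Mixed concentration C = ΣQC/ΣQ = (5.950·21.00 + 0.7110·111.0) / 6.661 = 203.9/6.661 = 30.61 mg/L.
Travel time t = 2.77·1000 / 0.11 = 25180 s = 6.995 h.
Half-life 20 h → k = ln 2 / 20 = 0.03466 h⁻¹ = 0.8318 d⁻¹.
After decay, C = 30.61 × e^(−kt) = 30.61 × 0.7847 = 24.02 mg/L.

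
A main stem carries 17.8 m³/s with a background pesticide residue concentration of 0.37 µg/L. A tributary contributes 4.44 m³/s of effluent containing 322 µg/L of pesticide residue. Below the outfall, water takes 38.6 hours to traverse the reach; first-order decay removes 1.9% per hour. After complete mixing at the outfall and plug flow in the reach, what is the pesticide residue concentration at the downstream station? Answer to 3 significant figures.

30.8 µg/L

After mixing, C = (17.80·0.3700 + 4.440·322.0) / 22.24 = 1436/22.24 = 64.58 µg/L.
1.9%/h lost → k = −ln(1 − 0.019) = 0.01918 h⁻¹.
After decay, C = 64.58 × e^(−kt) = 64.58 × 0.4769 = 30.80 µg/L.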